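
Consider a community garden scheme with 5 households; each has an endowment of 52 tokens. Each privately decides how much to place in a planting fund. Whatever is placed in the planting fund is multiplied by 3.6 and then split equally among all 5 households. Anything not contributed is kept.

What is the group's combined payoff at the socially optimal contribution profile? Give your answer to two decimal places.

Each contributed unit returns 3.600 to the group as a whole (0.7200 to each of 5 players), which exceeds 1, so the social optimum is full contribution: group total = 3.600 × 260 = 936.00.

936.00 tokens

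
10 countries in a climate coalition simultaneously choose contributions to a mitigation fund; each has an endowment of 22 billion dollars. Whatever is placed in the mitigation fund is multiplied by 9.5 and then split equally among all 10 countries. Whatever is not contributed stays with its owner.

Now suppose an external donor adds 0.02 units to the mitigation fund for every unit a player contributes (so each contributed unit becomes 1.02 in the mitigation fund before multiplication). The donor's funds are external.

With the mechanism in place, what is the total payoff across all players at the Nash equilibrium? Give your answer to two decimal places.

220.00 billion dollars

With the mechanism, a contributed unit returns 9.5 × 1.02 / 10 = 0.9690 per unit of net cost — still below 1 — so contributing 0 remains dominant for every player.
At the Nash equilibrium no one contributes; group total payoff = 10 × 22 = 220.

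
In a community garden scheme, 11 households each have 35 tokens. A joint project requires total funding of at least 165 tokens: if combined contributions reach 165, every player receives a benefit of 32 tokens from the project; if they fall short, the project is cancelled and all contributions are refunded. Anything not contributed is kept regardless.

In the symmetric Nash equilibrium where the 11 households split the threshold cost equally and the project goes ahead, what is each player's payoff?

Equal share of the threshold: 165/11 = 15.
At this profile no one gains by cutting their contribution: any cut drops the total below 165, the project is cancelled, contributions are refunded, and the deviator ends with 35, which is less than 35 − 15 + 32 = 52. Contributing more than 15 just wastes the excess. So contributing exactly 15 is a best response.
Each player's payoff: 35 − 15 + 32 = 52.

52 tokens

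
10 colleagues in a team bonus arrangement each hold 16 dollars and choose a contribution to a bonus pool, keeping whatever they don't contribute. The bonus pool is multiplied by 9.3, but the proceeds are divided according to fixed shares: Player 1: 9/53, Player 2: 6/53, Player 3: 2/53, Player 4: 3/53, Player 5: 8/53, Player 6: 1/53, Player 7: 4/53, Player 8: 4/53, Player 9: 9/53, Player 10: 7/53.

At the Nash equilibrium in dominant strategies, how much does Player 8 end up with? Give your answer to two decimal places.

72.15 dollars

Each unit j contributes comes back to j as 9.3 × (j's share), so j prefers to contribute only if that share exceeds 1/9.3 = 0.1075; otherwise keeping the unit dominates.
The shares above 0.1075 belong to Player 1, Player 2, Player 5, Player 9 and Player 10, contributing 16 each; the remaining 5 contribute 0. Total contributed: 80.
Player 8 keeps 16 and receives 9.3 × 80 × 4/53 = 56.15 from the bonus pool, for a payoff of 72.15.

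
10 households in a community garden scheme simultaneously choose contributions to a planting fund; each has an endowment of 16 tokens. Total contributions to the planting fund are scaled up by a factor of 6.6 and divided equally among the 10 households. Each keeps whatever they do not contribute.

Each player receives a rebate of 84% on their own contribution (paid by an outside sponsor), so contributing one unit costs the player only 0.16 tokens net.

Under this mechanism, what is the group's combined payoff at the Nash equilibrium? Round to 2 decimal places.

The effective private return per unit is now (6.6/10) / 0.16 = 4.1250 > 1, so every player's dominant strategy flips to full contribution.
So the Nash equilibrium is full contribution by all 10; the group earns 10 × (16 × 0.84 + 6.6 × 16) = 1190.40.

1190.40 tokens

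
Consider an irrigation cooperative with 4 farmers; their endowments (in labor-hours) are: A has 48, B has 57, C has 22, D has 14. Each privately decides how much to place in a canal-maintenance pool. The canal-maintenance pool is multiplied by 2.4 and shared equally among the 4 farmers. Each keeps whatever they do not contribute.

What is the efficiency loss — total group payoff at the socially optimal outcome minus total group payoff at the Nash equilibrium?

197.40 labor-hours

The private return per contributed unit is 2.4/4 = 0.6000 < 1 for every player regardless of endowment, so the Nash equilibrium is zero contribution and the group total is Σ E_j = 48 + 57 + 22 + 14 = 141.
Each contributed unit returns 2.400 to the group, so the social optimum is full contribution by everyone: group total = 2.400 × 141 = 338.40.
Efficiency loss = (2.400 − 1) × 141 = 197.40.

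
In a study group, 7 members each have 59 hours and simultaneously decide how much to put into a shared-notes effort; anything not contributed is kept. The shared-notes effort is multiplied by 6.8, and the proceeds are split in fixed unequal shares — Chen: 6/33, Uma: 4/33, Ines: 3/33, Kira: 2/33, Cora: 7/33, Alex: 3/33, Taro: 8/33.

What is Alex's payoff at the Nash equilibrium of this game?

Player j's private return per contributed unit is 6.8 × (j's share). Contributing is weakly dominant for j when that share is at least 1/6.8 = 0.1471, and contributing 0 is dominant otherwise.
Chen, Cora and Taro clear that bar, contributing 59 each; the remaining 4 contribute 0. Total contributed: 177.
Alex keeps 59 and receives 6.8 × 177 × 3/33 = 109.42 from the shared-notes effort, for a payoff of 168.42.

168.42 hours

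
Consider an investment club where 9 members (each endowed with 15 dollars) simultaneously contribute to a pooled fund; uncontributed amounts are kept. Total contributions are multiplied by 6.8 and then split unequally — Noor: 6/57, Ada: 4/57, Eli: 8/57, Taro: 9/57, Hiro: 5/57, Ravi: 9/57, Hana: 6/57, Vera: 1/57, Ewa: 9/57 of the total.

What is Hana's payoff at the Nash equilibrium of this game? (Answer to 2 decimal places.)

47.21 dollars

Each unit j contributes comes back to j as 6.8 × (j's share), so j prefers to contribute only if that share exceeds 1/6.8 = 0.1471; otherwise keeping the unit dominates.
Taro, Ravi and Ewa clear that bar, contributing 15 each; the remaining 6 contribute 0. Total contributed: 45.
Hana keeps 15 and receives 6.8 × 45 × 6/57 = 32.21 from the pooled fund, for a payoff of 47.21.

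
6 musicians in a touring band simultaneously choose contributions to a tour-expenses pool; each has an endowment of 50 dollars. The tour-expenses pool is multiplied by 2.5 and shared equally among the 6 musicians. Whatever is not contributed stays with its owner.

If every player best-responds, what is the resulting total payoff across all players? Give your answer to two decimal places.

300.00 dollars

Each contributed unit returns 2.5/6 = 0.4167 to its contributor — below 1 — so contributing 0 is dominant for every player. At the Nash equilibrium everyone keeps their 50, and the group total is 6 × 50 = 300.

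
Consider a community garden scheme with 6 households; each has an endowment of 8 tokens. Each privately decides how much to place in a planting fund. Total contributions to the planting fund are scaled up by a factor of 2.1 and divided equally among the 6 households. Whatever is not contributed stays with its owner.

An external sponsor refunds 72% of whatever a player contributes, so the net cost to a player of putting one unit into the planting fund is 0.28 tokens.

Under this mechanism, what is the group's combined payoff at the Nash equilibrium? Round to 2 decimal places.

With the mechanism, a contributed unit returns (2.1/6) / 0.28 = 1.2500 per unit of net cost to the contributor — now above 1 — so contributing fully is weakly dominant for every player.
So the Nash equilibrium is full contribution by all 6; the group earns 6 × (8 × 0.72 + 2.1 × 8) = 135.36.

135.36 tokens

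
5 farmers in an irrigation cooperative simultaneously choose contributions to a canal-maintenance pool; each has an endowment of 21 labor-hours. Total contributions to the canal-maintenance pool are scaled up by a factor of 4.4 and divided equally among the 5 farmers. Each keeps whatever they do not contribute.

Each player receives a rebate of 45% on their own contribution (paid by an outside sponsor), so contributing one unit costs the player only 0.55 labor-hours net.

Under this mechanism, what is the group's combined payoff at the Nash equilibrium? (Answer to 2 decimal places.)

509.25 labor-hours

The effective private return per unit is now (4.4/5) / 0.55 = 1.6000 > 1, so every player's dominant strategy flips to full contribution.
So the Nash equilibrium is full contribution by all 5; the group earns 5 × (21 × 0.45 + 4.4 × 21) = 509.25.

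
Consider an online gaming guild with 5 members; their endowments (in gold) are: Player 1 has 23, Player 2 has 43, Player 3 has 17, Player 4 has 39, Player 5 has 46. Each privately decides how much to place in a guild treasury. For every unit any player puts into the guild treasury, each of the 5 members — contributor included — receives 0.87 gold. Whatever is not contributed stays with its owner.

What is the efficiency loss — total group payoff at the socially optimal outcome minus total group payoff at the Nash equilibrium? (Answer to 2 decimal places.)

The private return per contributed unit is 0.87 < 1 for everyone, so the Nash equilibrium is zero contribution and the group total is Σ E_j = 23 + 43 + 17 + 39 + 46 = 168.
Each contributed unit returns 4.350 to the group, so the social optimum is full contribution by everyone: group total = 4.350 × 168 = 730.80.
Efficiency loss = (4.350 − 1) × 168 = 562.80.

562.80 gold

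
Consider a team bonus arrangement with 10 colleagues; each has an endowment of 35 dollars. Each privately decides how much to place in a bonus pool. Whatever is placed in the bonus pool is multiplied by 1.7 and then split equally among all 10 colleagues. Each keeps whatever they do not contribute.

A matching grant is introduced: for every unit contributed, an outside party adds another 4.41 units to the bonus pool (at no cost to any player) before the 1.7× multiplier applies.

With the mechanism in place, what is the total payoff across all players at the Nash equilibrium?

Even with the mechanism, each unit contributed returns only 1.7 × 5.41 / 10 = 0.9197 per unit of net cost, so contributing nothing is still dominant.
Everyone keeps their endowment and the group total is 10 × 35 = 350.

350.00 dollars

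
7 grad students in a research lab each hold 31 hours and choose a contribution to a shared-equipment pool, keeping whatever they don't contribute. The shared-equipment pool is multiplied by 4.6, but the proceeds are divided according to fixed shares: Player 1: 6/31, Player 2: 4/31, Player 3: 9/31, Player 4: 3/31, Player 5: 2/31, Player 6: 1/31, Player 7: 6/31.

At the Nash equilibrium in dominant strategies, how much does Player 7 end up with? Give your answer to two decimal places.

58.60 hours

Player j's private return per contributed unit is 4.6 × (j's share). Contributing is weakly dominant for j when that share is at least 1/4.6 = 0.2174, and contributing 0 is dominant otherwise.
Only Player 3 (9/31) clears that bar, contributing 31; the remaining 6 contribute 0. Total contributed: 31.
Player 7 keeps 31 and receives 4.6 × 31 × 6/31 = 27.60 from the shared-equipment pool, for a payoff of 58.60.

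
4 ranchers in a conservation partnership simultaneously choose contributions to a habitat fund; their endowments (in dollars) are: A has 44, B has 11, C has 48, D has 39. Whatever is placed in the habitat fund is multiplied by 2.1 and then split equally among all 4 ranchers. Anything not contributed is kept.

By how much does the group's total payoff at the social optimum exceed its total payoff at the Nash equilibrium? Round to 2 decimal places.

156.20 dollars

The private return per contributed unit is 2.1/4 = 0.5250 < 1 for every player regardless of endowment, so the Nash equilibrium is zero contribution and the group total is Σ E_j = 44 + 11 + 48 + 39 = 142.
Each contributed unit returns 2.100 to the group, so the social optimum is full contribution by everyone: group total = 2.100 × 142 = 298.20.
Efficiency loss = (2.100 − 1) × 142 = 156.20.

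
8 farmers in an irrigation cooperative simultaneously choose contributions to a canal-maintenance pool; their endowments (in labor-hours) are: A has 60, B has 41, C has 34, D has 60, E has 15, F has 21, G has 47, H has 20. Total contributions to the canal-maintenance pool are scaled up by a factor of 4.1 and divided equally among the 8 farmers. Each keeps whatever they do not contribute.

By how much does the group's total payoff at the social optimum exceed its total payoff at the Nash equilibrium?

923.80 labor-hours

The private return per contributed unit is 4.1/8 = 0.5125 < 1 for every player regardless of endowment, so the Nash equilibrium is zero contribution and the group total is Σ E_j = 60 + 41 + 34 + 60 + 15 + 21 + 47 + 20 = 298.
Each contributed unit returns 4.100 to the group, so the social optimum is full contribution by everyone: group total = 4.100 × 298 = 1221.80.
Efficiency loss = (4.100 − 1) × 298 = 923.80.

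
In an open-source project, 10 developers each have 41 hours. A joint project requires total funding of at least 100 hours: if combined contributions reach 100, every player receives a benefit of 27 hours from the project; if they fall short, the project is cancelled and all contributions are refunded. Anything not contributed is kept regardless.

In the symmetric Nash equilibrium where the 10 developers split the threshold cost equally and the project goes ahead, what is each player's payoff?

Equal share of the threshold: 100/10 = 10.
At this profile no one gains by cutting their contribution: any cut drops the total below 100, the project is cancelled, contributions are refunded, and the deviator ends with 41, which is less than 41 − 10 + 27 = 58. Contributing more than 10 just wastes the excess. So contributing exactly 10 is a best response.
Each player's payoff: 41 − 10 + 27 = 58.

58 hours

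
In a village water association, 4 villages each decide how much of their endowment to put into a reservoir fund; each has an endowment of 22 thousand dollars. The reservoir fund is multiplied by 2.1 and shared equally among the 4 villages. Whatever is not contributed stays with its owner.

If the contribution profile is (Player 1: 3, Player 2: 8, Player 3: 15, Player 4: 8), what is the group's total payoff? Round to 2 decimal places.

125.40 thousand dollars

Total contributed: 3 + 8 + 15 + 8 = 34; total kept: 4 × 22 − 34 = 54.
The reservoir fund pays out 2.1 × 34 = 71.40 in aggregate.
Group total = 54 + 71.40 = 125.40.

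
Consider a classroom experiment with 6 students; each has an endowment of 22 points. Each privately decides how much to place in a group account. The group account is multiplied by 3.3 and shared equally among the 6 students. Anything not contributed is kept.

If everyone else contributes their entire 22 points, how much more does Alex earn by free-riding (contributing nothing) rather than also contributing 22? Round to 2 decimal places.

Switching from a contribution of 22 to 0 lets Alex keep an extra 22 points, but lowers the group account by 22, which costs Alex their own share of that drop: 3.3/6 × 22 = 12.10.
Net gain = 22 − 12.10 = 9.90. The private return per contributed unit (0.5500) is below 1, so free-riding is indeed the best response regardless of what the others do.

9.90 points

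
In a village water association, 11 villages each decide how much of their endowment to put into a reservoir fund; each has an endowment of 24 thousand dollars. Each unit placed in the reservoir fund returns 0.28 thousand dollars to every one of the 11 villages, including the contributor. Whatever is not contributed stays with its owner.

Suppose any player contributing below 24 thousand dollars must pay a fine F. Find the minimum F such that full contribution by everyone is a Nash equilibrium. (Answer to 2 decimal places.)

Given the others contribute fully, the best deviation is to contribute 0 (any partial contribution still incurs the fine and gives up units whose private return 0.28 is below 1).
Deviating from 24 to 0 saves 24 thousand dollars but forfeits the deviator's share of the drop in the reservoir fund: 0.28 × 24 = 6.72.
So the deviation gain is 24 − 6.72 = 17.28, and the fine must be at least 17.28 thousand dollars to wipe it out.

17.28 thousand dollars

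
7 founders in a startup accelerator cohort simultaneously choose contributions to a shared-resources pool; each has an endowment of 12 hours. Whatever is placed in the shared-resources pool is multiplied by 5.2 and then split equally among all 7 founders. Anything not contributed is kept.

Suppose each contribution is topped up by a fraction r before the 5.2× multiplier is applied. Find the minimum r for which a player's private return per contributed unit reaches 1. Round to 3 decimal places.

0.346

With matching at rate r, one contributed unit becomes (1 + r) in the shared-resources pool and returns 5.2 × (1 + r) / 7 to the contributor.
Setting this equal to 1: 1 + r = 7/5.2 = 1.3462.
So the minimum matching rate is r = 1.3462 − 1 = 0.346.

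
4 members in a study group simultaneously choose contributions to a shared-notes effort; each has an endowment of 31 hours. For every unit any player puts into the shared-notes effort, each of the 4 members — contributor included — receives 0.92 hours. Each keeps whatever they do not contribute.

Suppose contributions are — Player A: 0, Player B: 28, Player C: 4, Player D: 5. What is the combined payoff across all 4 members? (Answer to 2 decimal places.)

223.16 hours

Total contributed: 0 + 28 + 4 + 5 = 37; total kept: 4 × 31 − 37 = 87.
The shared-notes effort pays out 0.92 × 4 × 37 = 136.16 in aggregate.
Group total = 87 + 136.16 = 223.16.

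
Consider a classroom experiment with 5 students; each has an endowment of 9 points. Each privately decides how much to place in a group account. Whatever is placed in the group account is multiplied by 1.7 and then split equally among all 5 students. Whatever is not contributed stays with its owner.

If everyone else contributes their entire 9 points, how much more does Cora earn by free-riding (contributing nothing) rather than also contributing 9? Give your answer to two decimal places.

Switching from a contribution of 9 to 0 lets Cora keep an extra 9 points, but lowers the group account by 9, which costs Cora their own share of that drop: 1.7/5 × 9 = 3.06.
Net gain = 9 − 3.06 = 5.94. The private return per contributed unit (0.3400) is below 1, so free-riding is indeed the best response regardless of what the others do.

5.94 points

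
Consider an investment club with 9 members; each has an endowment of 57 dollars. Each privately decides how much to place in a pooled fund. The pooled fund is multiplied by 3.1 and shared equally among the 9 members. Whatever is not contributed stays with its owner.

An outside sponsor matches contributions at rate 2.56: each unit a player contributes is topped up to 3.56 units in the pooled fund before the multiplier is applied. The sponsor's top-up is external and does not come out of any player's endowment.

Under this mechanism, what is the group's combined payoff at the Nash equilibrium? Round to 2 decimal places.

5661.47 dollars

With the mechanism, a contributed unit returns 3.1 × 3.56 / 9 = 1.2262 per unit of net cost to the contributor — now above 1 — so contributing fully is weakly dominant for every player.
So the Nash equilibrium is full contribution by all 9; the group earns 3.1 × 3.56 × 513 = 5661.47.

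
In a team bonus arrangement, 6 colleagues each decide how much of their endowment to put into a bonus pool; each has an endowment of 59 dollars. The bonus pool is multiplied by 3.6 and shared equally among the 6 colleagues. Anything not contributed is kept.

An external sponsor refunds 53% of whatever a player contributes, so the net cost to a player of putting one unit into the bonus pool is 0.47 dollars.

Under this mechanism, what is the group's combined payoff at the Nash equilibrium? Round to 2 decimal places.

With the mechanism, a contributed unit returns (3.6/6) / 0.47 = 1.2766 per unit of net cost to the contributor — now above 1 — so contributing fully is weakly dominant for every player.
At the Nash equilibrium everyone contributes 59. Group total payoff = 6 × (59 × 0.53 + 3.6 × 59) = 1462.02.

1462.02 dollars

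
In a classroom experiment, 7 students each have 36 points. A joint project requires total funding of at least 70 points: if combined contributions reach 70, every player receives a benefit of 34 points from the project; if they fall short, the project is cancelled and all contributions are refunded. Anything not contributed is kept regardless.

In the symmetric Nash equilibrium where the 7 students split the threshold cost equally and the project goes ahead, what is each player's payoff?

60 points

Equal share of the threshold: 70/7 = 10.
At this profile no one gains by cutting their contribution: any cut drops the total below 70, the project is cancelled, contributions are refunded, and the deviator ends with 36, which is less than 36 − 10 + 34 = 60. Contributing more than 10 just wastes the excess. So contributing exactly 10 is a best response.
Each player's payoff: 36 − 10 + 34 = 60.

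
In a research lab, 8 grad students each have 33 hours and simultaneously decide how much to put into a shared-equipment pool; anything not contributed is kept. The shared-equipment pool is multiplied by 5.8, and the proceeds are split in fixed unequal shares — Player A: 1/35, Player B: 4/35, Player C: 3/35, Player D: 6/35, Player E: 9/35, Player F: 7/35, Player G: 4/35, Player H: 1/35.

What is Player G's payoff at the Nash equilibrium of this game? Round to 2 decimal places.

76.75 hours

Player j's private return per contributed unit is 5.8 × (j's share). Contributing is weakly dominant for j when that share is at least 1/5.8 = 0.1724, and contributing 0 is dominant otherwise.
Player E and Player F are above the threshold, contributing 33 each; the remaining 6 contribute 0. Total contributed: 66.
Player G keeps 33 and receives 5.8 × 66 × 4/35 = 43.75 from the shared-equipment pool, for a payoff of 76.75.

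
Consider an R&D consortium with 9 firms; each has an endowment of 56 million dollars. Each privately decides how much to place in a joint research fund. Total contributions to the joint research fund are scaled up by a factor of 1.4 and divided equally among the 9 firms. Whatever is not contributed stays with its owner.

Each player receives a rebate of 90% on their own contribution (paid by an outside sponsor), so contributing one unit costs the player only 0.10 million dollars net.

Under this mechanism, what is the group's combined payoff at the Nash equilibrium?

1159.20 million dollars

The effective private return per unit is now (1.4/9) / 0.10 = 1.5556 > 1, so every player's dominant strategy flips to full contribution.
At the Nash equilibrium everyone contributes 56. Group total payoff = 9 × (56 × 0.90 + 1.4 × 56) = 1159.20.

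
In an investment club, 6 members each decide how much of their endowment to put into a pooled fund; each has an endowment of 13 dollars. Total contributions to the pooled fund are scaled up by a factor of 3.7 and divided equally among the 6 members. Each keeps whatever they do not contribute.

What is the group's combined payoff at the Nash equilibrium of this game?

78.00 dollars

Each contributed unit returns 3.7/6 = 0.6167 to its contributor — below 1 — so contributing 0 is dominant for every player. At the Nash equilibrium everyone keeps their 13, and the group total is 6 × 13 = 78.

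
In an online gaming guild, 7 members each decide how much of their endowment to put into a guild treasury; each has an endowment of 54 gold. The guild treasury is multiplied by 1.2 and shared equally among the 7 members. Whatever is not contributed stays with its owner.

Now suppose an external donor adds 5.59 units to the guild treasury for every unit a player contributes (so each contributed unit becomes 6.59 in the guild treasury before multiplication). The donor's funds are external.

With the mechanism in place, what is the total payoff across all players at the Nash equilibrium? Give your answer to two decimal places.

2989.22 gold

With the mechanism, a contributed unit returns 1.2 × 6.59 / 7 = 1.1297 per unit of net cost to the contributor — now above 1 — so contributing fully is weakly dominant for every player.
So the Nash equilibrium is full contribution by all 7; the group earns 1.2 × 6.59 × 378 = 2989.22.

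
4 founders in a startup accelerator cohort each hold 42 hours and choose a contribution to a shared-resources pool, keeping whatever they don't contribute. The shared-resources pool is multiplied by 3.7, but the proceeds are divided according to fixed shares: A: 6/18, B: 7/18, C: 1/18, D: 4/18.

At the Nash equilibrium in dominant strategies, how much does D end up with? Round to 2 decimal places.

111.07 hours

A player with share s gets back 3.7·s per unit contributed, so full contribution is dominant for anyone with s > 1/3.7 = 0.2703 and zero contribution is dominant for anyone below.
A and B clear that bar, contributing 42 each; the remaining 2 contribute 0. Total contributed: 84.
D keeps 42 and receives 3.7 × 84 × 4/18 = 69.07 from the shared-resources pool, for a payoff of 111.07.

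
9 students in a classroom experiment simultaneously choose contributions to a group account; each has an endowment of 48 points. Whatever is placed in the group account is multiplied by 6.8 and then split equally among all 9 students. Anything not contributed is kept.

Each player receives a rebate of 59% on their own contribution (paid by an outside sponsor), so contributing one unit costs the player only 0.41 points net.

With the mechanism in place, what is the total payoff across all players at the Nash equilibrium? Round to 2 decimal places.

With the mechanism, a contributed unit returns (6.8/9) / 0.41 = 1.8428 per unit of net cost to the contributor — now above 1 — so contributing fully is weakly dominant for every player.
So the Nash equilibrium is full contribution by all 9; the group earns 9 × (48 × 0.59 + 6.8 × 48) = 3192.48.

3192.48 points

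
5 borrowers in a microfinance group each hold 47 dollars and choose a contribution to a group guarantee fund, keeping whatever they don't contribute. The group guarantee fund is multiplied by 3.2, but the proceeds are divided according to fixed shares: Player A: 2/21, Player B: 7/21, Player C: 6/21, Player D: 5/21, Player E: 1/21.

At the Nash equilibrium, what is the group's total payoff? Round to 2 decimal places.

Each unit j contributes comes back to j as 3.2 × (j's share), so j prefers to contribute only if that share exceeds 1/3.2 = 0.3125; otherwise keeping the unit dominates.
Only Player B (7/21) clears that bar, contributing 47; the remaining 4 contribute 0. Total contributed: 47.
The group guarantee fund pays out 3.2 × 47 = 150.40 in total (split across the unequal shares, but the aggregate is all that matters for the group sum).
The 4 free-riders keep 47 each, adding 188. Group total = 188 + 150.40 = 338.40.

338.40 dollars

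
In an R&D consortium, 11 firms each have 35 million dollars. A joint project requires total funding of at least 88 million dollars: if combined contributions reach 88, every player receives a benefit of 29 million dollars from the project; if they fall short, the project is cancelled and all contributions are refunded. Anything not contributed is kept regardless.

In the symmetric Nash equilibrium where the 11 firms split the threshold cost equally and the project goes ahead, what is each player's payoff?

56 million dollars

Equal share of the threshold: 88/11 = 8.
At this profile no one gains by cutting their contribution: any cut drops the total below 88, the project is cancelled, contributions are refunded, and the deviator ends with 35, which is less than 35 − 8 + 29 = 56. Contributing more than 8 just wastes the excess. So contributing exactly 8 is a best response.
Each player's payoff: 35 − 8 + 29 = 56.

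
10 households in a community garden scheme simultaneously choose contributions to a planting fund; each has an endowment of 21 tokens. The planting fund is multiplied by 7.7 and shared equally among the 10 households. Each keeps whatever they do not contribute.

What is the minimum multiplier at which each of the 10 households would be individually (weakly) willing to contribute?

10

A contributed unit returns (multiplier)/10 to its contributor.
This reaches 1 exactly when the multiplier is 10.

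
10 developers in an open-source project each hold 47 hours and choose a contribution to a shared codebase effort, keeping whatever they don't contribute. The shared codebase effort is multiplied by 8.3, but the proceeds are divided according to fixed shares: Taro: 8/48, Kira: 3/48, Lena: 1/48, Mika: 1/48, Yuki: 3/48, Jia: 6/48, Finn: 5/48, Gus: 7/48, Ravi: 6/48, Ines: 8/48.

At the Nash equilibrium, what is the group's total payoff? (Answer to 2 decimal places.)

2185.50 hours

Each unit j contributes comes back to j as 8.3 × (j's share), so j prefers to contribute only if that share exceeds 1/8.3 = 0.1205; otherwise keeping the unit dominates.
Taro, Jia, Gus, Ravi and Ines clear that bar, contributing 47 each; the remaining 5 contribute 0. Total contributed: 235.
The shared codebase effort pays out 8.3 × 235 = 1950.50 in total (split across the unequal shares, but the aggregate is all that matters for the group sum).
The 5 free-riders keep 47 each, adding 235. Group total = 235 + 1950.50 = 2185.50.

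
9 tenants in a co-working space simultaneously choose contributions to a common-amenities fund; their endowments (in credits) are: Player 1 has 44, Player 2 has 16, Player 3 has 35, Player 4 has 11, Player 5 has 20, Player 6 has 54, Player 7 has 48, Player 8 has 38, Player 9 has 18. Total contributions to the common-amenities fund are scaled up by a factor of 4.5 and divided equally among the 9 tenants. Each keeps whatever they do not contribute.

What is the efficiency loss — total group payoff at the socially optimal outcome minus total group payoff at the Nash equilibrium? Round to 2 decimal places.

The private return per contributed unit is 4.5/9 = 0.5000 < 1 for every player regardless of endowment, so the Nash equilibrium is zero contribution and the group total is Σ E_j = 44 + 16 + 35 + 11 + 20 + 54 + 48 + 38 + 18 = 284.
Each contributed unit returns 4.500 to the group, so the social optimum is full contribution by everyone: group total = 4.500 × 284 = 1278.00.
Efficiency loss = (4.500 − 1) × 284 = 994.00.

994.00 credits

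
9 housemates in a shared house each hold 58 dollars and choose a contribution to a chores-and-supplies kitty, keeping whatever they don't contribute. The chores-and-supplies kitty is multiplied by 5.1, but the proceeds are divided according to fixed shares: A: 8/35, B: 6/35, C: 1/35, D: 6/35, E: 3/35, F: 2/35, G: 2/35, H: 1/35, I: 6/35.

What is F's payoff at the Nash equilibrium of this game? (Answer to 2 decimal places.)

A player with share s gets back 5.1·s per unit contributed, so full contribution is dominant for anyone with s > 1/5.1 = 0.1961 and zero contribution is dominant for anyone below.
A alone (share 8/35) is above the threshold, contributing 58; the remaining 8 contribute 0. Total contributed: 58.
F keeps 58 and receives 5.1 × 58 × 2/35 = 16.90 from the chores-and-supplies kitty, for a payoff of 74.90.

74.90 dollars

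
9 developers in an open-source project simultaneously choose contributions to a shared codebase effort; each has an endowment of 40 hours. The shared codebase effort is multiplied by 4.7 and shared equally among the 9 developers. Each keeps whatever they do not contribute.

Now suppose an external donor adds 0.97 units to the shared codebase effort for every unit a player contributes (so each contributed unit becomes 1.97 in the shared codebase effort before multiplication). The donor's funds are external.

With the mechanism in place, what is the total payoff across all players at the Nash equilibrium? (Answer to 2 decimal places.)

The effective private return per unit is now 4.7 × 1.97 / 9 = 1.0288 > 1, so every player's dominant strategy flips to full contribution.
So the Nash equilibrium is full contribution by all 9; the group earns 4.7 × 1.97 × 360 = 3333.24.

3333.24 hours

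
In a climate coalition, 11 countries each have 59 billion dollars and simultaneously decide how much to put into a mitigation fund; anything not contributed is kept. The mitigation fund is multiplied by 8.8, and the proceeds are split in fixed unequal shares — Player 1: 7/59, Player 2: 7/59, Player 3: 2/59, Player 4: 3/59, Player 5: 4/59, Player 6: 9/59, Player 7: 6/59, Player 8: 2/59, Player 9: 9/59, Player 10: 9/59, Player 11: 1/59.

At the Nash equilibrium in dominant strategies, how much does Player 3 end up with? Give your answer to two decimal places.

Each unit j contributes comes back to j as 8.8 × (j's share), so j prefers to contribute only if that share exceeds 1/8.8 = 0.1136; otherwise keeping the unit dominates.
The shares above 0.1136 belong to Player 1, Player 2, Player 6, Player 9 and Player 10, contributing 59 each; the remaining 6 contribute 0. Total contributed: 295.
Player 3 keeps 59 and receives 8.8 × 295 × 2/59 = 88.00 from the mitigation fund, for a payoff of 147.00.

147.00 billion dollars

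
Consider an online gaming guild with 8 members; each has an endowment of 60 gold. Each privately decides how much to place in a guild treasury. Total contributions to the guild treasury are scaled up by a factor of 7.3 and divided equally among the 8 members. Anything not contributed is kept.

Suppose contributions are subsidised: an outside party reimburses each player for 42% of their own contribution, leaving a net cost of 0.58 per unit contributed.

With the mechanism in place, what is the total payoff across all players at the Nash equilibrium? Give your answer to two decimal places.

3705.60 gold

With the mechanism, a contributed unit returns (7.3/8) / 0.58 = 1.5733 per unit of net cost to the contributor — now above 1 — so contributing fully is weakly dominant for every player.
At the Nash equilibrium everyone contributes 60. Group total payoff = 8 × (60 × 0.42 + 7.3 × 60) = 3705.60.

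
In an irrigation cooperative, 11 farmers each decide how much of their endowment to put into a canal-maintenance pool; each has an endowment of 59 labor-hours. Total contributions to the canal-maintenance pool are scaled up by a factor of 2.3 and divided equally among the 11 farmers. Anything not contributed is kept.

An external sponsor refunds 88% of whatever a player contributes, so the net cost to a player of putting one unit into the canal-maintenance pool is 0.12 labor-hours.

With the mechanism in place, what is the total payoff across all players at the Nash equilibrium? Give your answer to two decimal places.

2063.82 labor-hours

The effective private return per unit is now (2.3/11) / 0.12 = 1.7424 > 1, so every player's dominant strategy flips to full contribution.
At the Nash equilibrium everyone contributes 59. Group total payoff = 11 × (59 × 0.88 + 2.3 × 59) = 2063.82.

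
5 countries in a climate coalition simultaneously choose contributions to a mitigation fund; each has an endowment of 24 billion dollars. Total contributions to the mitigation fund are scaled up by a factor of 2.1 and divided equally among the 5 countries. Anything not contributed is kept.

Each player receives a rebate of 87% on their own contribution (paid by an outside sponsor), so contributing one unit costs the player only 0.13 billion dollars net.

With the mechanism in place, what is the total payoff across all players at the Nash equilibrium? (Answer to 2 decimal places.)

356.40 billion dollars

Under the mechanism each unit contributed yields (2.1/5) / 0.13 = 3.2308 back to its contributor per unit of net cost, which exceeds 1, making full contribution the dominant choice for everyone.
So the Nash equilibrium is full contribution by all 5; the group earns 5 × (24 × 0.87 + 2.1 × 24) = 356.40.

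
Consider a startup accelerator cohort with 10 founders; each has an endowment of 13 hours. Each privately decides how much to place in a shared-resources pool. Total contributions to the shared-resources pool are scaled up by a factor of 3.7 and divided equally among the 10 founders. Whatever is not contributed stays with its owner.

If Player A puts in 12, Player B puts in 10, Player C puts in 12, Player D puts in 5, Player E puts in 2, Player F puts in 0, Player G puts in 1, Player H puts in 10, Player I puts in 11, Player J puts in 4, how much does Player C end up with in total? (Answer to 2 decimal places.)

25.79 hours

Total contributed: 12 + 10 + 12 + 5 + 2 + 0 + 1 + 10 + 11 + 4 = 67.
Each receives 3.7 × 67 / 10 = 24.79 from the shared-resources pool.
Player C keeps 13 − 12 = 1, so Player C's payoff is 1 + 24.79 = 25.79.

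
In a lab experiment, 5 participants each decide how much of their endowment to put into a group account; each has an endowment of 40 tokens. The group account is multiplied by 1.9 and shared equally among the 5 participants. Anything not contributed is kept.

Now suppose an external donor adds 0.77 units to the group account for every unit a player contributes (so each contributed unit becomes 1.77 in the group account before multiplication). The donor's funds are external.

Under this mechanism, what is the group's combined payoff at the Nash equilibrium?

With the mechanism, a contributed unit returns 1.9 × 1.77 / 5 = 0.6726 per unit of net cost — still below 1 — so contributing 0 remains dominant for every player.
Everyone keeps their endowment and the group total is 5 × 40 = 200.

200.00 tokens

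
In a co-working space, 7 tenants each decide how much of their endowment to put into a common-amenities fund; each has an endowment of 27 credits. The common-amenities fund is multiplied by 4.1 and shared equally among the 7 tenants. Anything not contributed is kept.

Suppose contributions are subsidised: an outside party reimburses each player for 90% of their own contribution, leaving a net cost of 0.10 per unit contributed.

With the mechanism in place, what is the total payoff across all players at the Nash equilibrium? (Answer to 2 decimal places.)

945.00 credits

Under the mechanism each unit contributed yields (4.1/7) / 0.10 = 5.8571 back to its contributor per unit of net cost, which exceeds 1, making full contribution the dominant choice for everyone.
At the Nash equilibrium everyone contributes 27. Group total payoff = 7 × (27 × 0.90 + 4.1 × 27) = 945.00.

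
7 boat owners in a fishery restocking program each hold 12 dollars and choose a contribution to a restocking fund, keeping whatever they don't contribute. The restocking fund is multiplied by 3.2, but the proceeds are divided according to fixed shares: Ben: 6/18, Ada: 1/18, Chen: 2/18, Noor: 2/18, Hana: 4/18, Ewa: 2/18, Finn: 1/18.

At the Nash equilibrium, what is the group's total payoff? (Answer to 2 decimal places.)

Player j's private return per contributed unit is 3.2 × (j's share). Contributing is weakly dominant for j when that share is at least 1/3.2 = 0.3125, and contributing 0 is dominant otherwise.
The only share above 0.3125 is Ben's 6/18, contributing 12; the remaining 6 contribute 0. Total contributed: 12.
The restocking fund pays out 3.2 × 12 = 38.40 in total (split across the unequal shares, but the aggregate is all that matters for the group sum).
The 6 free-riders keep 12 each, adding 72. Group total = 72 + 38.40 = 110.40.

110.40 dollars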